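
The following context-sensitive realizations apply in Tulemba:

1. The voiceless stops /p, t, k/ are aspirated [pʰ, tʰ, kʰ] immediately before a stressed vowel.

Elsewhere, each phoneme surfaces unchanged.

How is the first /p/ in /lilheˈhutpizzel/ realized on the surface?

[p]

/p/ — between /t/ and /i/; rule 1 does not apply here → [p].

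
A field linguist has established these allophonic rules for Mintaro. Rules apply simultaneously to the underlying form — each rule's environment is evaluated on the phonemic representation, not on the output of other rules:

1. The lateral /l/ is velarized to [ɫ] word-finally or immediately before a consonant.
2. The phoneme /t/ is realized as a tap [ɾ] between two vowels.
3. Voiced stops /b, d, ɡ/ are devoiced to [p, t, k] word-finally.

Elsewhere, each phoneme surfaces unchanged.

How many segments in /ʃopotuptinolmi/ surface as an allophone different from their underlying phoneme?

Segments that undergo a rule: /t/ → [ɾ] (rule 2); /l/ → [ɫ] (rule 1).
All other segments surface unchanged.

2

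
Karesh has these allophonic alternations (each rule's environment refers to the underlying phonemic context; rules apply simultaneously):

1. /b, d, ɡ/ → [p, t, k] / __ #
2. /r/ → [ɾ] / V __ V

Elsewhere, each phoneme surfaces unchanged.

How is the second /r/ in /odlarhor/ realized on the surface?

[r]

/r/ (word-final) is in the target of rule 2 but the environment (between two vowels) is not met → [r].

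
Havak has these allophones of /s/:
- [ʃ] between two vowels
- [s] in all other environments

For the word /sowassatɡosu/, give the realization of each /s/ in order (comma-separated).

[s], [s], [s], [ʃ]

Occurrence 1 (position 1): no conditioning environment matches → elsewhere allophone [s].
Occurrence 2 (position 5): no conditioning environment matches → elsewhere allophone [s].
Occurrence 3 (position 6): no conditioning environment matches → elsewhere allophone [s].
Occurrence 4 (position 11): between two vowels → [ʃ].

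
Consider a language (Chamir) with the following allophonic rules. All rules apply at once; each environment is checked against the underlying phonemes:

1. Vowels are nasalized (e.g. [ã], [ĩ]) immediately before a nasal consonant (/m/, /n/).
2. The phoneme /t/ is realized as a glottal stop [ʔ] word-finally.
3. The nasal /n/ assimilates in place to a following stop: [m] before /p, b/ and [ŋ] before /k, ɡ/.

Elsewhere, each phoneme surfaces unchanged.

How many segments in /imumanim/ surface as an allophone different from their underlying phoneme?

Segments that undergo a rule: /i/ → [ĩ] (rule 1); /u/ → [ũ] (rule 1); /a/ → [ã] (rule 1); /i/ → [ĩ] (rule 1).
All other segments surface unchanged.

4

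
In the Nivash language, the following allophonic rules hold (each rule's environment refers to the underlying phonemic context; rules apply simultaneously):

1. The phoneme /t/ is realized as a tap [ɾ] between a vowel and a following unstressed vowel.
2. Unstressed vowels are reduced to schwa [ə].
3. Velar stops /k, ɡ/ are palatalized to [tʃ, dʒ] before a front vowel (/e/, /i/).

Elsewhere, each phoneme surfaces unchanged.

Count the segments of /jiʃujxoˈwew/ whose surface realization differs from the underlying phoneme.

3

Segments that undergo a rule: /i/ → [ə] (rule 2); /u/ → [ə] (rule 2); /o/ → [ə] (rule 2).
All other segments surface unchanged.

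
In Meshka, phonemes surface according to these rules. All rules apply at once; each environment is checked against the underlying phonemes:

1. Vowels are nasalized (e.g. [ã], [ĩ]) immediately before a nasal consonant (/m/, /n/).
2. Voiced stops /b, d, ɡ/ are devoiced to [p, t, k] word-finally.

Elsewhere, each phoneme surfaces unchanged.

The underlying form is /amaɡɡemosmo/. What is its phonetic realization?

[ãmaɡɡẽmosmo]

/a/ (word-initial): before a nasal consonant, so rule 1 applies → [ã].
/a/ (between /m/ and /ɡ/): rule 1 targets it, but not before a nasal consonant → unchanged [a].
/ɡ/ — between /a/ and /ɡ/; rule 2 does not apply here → [ɡ].
/ɡ/ — between /ɡ/ and /e/; rule 2 does not apply here → [ɡ].
/e/ meets the environment for rule 1 (before a nasal consonant) → [ẽ].
/o/ (between /m/ and /s/) fails the environment for rule 1, so it stays [o].
/o/ — word-final; rule 1 does not apply here → [o].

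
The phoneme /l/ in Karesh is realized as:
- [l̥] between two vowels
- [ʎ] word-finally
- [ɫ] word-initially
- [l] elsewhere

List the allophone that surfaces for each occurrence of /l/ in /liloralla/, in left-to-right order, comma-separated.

Occurrence 1 (position 1): word-initially → [ɫ].
Occurrence 2 (position 3): between two vowels → [l̥].
Occurrence 3 (position 7): no conditioning environment matches → elsewhere allophone [l].
Occurrence 4 (position 8): no conditioning environment matches → elsewhere allophone [l].

[ɫ], [l̥], [l], [l]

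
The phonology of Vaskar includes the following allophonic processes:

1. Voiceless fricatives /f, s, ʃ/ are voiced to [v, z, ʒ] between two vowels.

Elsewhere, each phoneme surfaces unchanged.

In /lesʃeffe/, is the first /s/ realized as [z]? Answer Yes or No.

No

/s/ (between /e/ and /ʃ/): rule 1 targets it, but not between two vowels → unchanged [s].
The actual realization is [s], not [z].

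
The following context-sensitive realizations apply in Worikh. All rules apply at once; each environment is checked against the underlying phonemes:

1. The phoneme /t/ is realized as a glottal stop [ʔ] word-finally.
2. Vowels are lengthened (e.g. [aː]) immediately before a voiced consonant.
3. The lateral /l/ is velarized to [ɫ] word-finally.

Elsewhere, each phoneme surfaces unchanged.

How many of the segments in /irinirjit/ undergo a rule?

4

Segments that undergo a rule: /i/ → [iː] (rule 2); /i/ → [iː] (rule 2); /i/ → [iː] (rule 2); /t/ → [ʔ] (rule 1).
All other segments surface unchanged.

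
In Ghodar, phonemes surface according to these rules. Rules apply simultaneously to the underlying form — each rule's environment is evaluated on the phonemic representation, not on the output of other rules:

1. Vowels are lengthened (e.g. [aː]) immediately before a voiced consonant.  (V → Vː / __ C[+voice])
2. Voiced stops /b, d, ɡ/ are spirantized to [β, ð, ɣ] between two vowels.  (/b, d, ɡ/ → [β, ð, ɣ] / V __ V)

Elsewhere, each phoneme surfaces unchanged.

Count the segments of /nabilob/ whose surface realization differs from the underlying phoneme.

Segments that undergo a rule: /a/ → [aː] (rule 1); /b/ → [β] (rule 2); /i/ → [iː] (rule 1); /o/ → [oː] (rule 1).
All other segments surface unchanged.

4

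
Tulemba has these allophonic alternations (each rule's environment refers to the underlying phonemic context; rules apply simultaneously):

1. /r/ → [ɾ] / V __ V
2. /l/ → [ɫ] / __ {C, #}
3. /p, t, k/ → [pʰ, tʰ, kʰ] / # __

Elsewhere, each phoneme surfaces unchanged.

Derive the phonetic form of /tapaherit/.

/t/ (word-initial): word-initially, so rule 3 applies → [tʰ].
/a/ (between /t/ and /p/) is unaffected → [a].
/p/ (between /a/ and /a/): rule 3 targets it, but not word-initially → unchanged [p].
/a/ stays [a].
/h/ (between /a/ and /e/) is unaffected → [h].
/e/ stays [e].
/r/ meets the environment for rule 1 (between two vowels) → [ɾ].
/i/ — not in any rule's target class → [i].
/t/ (word-final) fails the environment for rule 3, so it stays [t].

[tʰapaheɾit]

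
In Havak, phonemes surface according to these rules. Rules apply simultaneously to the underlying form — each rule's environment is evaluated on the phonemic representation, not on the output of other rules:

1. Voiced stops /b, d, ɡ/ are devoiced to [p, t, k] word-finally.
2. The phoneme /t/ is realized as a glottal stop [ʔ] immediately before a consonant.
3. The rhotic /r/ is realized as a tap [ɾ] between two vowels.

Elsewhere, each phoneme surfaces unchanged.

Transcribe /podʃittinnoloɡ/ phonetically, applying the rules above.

[podʃiʔtinnolok]

/p/ (word-initial): no rule targets it → [p].
/o/ (between /p/ and /d/) is unaffected → [o].
/d/ (between /o/ and /ʃ/): rule 1 targets it, but not word-finally → unchanged [d].
/ʃ/ — not in any rule's target class → [ʃ].
/i/ — not in any rule's target class → [i].
/t/ meets the environment for rule 2 (immediately before a consonant) → [ʔ].
/t/ (between /t/ and /i/) fails the environment for rule 2, so it stays [t].
/i/ (between /t/ and /n/) is unaffected → [i].
/n/ stays [n].
/n/ (between /n/ and /o/) is unaffected → [n].
/o/ (between /n/ and /l/): no rule targets it → [o].
/l/ (between /o/ and /o/): no rule targets it → [l].
/o/ (between /l/ and /ɡ/): no rule targets it → [o].
/ɡ/ meets the environment for rule 1 (word-finally) → [k].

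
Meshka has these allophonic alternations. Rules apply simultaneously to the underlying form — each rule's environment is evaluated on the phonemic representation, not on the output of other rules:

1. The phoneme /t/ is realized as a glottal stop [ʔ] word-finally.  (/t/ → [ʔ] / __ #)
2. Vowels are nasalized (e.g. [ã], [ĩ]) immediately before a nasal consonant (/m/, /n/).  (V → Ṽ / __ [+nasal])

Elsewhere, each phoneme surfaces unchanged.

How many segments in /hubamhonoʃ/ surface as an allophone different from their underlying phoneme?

Segments that undergo a rule: /a/ → [ã] (rule 2); /o/ → [õ] (rule 2).
All other segments surface unchanged.

2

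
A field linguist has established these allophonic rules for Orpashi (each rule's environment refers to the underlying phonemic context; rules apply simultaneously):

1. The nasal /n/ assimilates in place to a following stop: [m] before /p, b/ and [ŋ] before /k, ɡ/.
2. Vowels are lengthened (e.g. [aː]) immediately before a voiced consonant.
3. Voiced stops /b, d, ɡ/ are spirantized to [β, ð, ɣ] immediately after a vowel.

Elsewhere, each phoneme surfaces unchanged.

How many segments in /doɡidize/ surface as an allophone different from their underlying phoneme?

Segments that undergo a rule: /o/ → [oː] (rule 2); /ɡ/ → [ɣ] (rule 3); /i/ → [iː] (rule 2); /d/ → [ð] (rule 3); /i/ → [iː] (rule 2).
All other segments surface unchanged.

5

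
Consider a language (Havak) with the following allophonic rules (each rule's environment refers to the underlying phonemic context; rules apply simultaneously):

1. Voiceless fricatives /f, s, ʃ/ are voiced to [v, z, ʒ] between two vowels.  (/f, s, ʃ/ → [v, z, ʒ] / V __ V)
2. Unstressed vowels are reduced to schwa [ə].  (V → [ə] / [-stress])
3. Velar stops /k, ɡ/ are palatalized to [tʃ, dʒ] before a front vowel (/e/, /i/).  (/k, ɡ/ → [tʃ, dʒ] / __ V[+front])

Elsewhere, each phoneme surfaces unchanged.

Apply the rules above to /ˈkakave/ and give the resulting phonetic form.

/k/ — word-initial; rule 3 does not apply here → [k].
/a/ (between /k/ and /k/) fails the environment for rule 2, so it stays [a].
/k/ (between /a/ and /a/) is in the target of rule 3 but the environment (before a front vowel) is not met → [k].
/a/ meets the environment for rule 2 (in an unstressed syllable) → [ə].
/v/ (between /a/ and /e/): no rule targets it → [v].
/e/ meets the environment for rule 2 (in an unstressed syllable) → [ə].

[ˈkakəvə]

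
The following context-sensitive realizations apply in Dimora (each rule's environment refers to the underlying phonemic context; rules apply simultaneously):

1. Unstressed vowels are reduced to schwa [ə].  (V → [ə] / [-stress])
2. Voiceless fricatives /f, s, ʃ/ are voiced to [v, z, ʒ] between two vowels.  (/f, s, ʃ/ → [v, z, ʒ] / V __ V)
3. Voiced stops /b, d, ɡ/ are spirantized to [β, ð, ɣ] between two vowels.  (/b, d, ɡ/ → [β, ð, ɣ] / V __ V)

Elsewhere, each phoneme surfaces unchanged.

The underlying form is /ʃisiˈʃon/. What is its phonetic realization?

[ʃəzəˈʒon]

/ʃ/ (word-initial) is in the target of rule 2 but the environment (between two vowels) is not met → [ʃ].
/i/ (between /ʃ/ and /s/): in an unstressed syllable, so rule 1 applies → [ə].
/s/ (between /i/ and /i/) occurs between two vowels → [z] by rule 2.
/i/ — between /s/ and /ʃ/, in an unstressed syllable — surfaces as [ə] (rule 1).
/ʃ/ — between /i/ and /o/, between two vowels — surfaces as [ʒ] (rule 2).
/o/ (between /ʃ/ and /n/) fails the environment for rule 1, so it stays [o].
/n/ (word-final) is unaffected → [n].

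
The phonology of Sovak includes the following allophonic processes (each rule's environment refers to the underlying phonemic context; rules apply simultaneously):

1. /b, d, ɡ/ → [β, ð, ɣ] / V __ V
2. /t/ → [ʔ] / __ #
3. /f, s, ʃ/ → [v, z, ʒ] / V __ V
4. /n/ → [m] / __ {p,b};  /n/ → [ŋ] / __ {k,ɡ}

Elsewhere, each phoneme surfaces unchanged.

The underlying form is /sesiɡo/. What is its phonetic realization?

[seziɣo]

/s/ (word-initial) fails the environment for rule 3, so it stays [s].
Rule 3 applies to /s/ (between /e/ and /i/: between two vowels) → [z].
/ɡ/ (between /i/ and /o/) occurs between two vowels → [ɣ] by rule 1.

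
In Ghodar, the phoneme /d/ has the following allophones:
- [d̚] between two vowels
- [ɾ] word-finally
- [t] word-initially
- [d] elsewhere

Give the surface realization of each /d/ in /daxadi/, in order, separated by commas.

[t], [d̚]

Occurrence 1 (position 1): word-initially → [t].
Occurrence 2 (position 5): between two vowels → [d̚].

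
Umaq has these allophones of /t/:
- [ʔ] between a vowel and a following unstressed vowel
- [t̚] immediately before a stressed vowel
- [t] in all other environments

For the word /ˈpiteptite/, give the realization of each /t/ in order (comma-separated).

[ʔ], [t], [ʔ]

Occurrence 1 (position 3): between a vowel and a following unstressed vowel → [ʔ].
Occurrence 2 (position 6): no conditioning environment matches → elsewhere allophone [t].
Occurrence 3 (position 8): between a vowel and a following unstressed vowel → [ʔ].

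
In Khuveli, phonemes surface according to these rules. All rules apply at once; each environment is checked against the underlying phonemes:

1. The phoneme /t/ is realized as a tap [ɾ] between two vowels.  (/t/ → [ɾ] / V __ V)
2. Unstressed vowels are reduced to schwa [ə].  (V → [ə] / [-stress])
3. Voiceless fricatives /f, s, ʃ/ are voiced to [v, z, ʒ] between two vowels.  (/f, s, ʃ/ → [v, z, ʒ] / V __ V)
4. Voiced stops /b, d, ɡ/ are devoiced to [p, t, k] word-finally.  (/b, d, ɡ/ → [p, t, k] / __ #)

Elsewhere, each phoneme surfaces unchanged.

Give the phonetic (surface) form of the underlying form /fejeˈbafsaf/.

/f/ — word-initial; rule 3 does not apply here → [f].
/e/ (between /f/ and /j/): in an unstressed syllable, so rule 2 applies → [ə].
/j/ stays [j].
/e/ (between /j/ and /b/) occurs in an unstressed syllable → [ə] by rule 2.
/b/ (between /e/ and /a/) fails the environment for rule 4, so it stays [b].
/a/ — between /b/ and /f/; rule 2 does not apply here → [a].
/f/ (between /a/ and /s/) fails the environment for rule 3, so it stays [f].
/s/ (between /f/ and /a/) fails the environment for rule 3, so it stays [s].
/a/ (between /s/ and /f/): in an unstressed syllable, so rule 2 applies → [ə].
/f/ — word-final; rule 3 does not apply here → [f].

[fəjəˈbafsəf]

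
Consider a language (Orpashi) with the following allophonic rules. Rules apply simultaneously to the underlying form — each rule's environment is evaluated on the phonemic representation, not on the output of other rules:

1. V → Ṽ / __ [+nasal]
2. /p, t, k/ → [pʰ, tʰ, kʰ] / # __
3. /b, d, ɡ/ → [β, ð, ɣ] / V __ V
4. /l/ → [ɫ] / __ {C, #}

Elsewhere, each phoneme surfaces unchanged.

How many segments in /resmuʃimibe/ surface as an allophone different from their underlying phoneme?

Segments that undergo a rule: /i/ → [ĩ] (rule 1); /b/ → [β] (rule 3).
All other segments surface unchanged.

2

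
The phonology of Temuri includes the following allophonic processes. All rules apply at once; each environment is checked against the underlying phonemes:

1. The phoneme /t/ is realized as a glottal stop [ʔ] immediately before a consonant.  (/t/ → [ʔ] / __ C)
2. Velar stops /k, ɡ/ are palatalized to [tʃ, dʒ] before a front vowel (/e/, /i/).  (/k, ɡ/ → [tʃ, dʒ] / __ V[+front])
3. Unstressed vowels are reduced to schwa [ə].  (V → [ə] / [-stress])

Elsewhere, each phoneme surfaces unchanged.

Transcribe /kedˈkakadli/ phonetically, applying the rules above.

[tʃədˈkakədlə]

/k/ (word-initial): before a front vowel, so rule 2 applies → [tʃ].
/e/ meets the environment for rule 3 (in an unstressed syllable) → [ə].
/d/ (between /e/ and /k/) is unaffected → [d].
/k/ (between /d/ and /a/): rule 2 targets it, but not before a front vowel → unchanged [k].
/a/ — between /k/ and /k/; rule 3 does not apply here → [a].
/k/ (between /a/ and /a/) fails the environment for rule 2, so it stays [k].
/a/ (between /k/ and /d/): in an unstressed syllable, so rule 3 applies → [ə].
/d/ (between /a/ and /l/) is unaffected → [d].
/l/ — not in any rule's target class → [l].
/i/ — word-final, in an unstressed syllable — surfaces as [ə] (rule 3).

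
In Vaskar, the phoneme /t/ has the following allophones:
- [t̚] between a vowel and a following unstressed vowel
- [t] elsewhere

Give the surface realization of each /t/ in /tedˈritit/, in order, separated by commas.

Occurrence 1 (position 1): no conditioning environment matches → elsewhere allophone [t].
Occurrence 2 (position 6): between a vowel and a following unstressed vowel → [t̚].
Occurrence 3 (position 8): no conditioning environment matches → elsewhere allophone [t].

[t], [t̚], [t]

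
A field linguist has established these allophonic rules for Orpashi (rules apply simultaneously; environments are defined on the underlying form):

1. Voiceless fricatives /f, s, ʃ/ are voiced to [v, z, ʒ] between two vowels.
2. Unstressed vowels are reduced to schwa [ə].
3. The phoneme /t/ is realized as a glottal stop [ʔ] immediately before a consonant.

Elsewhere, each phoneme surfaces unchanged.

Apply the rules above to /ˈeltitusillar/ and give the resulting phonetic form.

[ˈeltətəzəllər]

/e/ (word-initial) fails the environment for rule 2, so it stays [e].
/l/ stays [l].
/t/ (between /l/ and /i/) fails the environment for rule 3, so it stays [t].
/i/ meets the environment for rule 2 (in an unstressed syllable) → [ə].
/t/ (between /i/ and /u/) fails the environment for rule 3, so it stays [t].
/u/ (between /t/ and /s/) occurs in an unstressed syllable → [ə] by rule 2.
Rule 1 applies to /s/ (between /u/ and /i/: between two vowels) → [z].
/i/ (between /s/ and /l/): in an unstressed syllable, so rule 2 applies → [ə].
/l/ stays [l].
/l/ — not in any rule's target class → [l].
/a/ meets the environment for rule 2 (in an unstressed syllable) → [ə].
/r/ — not in any rule's target class → [r].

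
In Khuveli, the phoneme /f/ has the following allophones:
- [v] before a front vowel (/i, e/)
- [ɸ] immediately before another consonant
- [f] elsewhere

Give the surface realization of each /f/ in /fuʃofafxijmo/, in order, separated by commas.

[f], [f], [ɸ]

Occurrence 1 (position 1): no conditioning environment matches → elsewhere allophone [f].
Occurrence 2 (position 5): no conditioning environment matches → elsewhere allophone [f].
Occurrence 3 (position 7): immediately before another consonant → [ɸ].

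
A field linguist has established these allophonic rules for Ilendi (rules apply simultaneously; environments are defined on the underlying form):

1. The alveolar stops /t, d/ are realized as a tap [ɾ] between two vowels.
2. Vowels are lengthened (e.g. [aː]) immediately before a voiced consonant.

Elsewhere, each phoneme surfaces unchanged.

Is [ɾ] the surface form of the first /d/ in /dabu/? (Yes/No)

/d/ — word-initial; rule 1 does not apply here → [d].
The actual realization is [d], not [ɾ].

No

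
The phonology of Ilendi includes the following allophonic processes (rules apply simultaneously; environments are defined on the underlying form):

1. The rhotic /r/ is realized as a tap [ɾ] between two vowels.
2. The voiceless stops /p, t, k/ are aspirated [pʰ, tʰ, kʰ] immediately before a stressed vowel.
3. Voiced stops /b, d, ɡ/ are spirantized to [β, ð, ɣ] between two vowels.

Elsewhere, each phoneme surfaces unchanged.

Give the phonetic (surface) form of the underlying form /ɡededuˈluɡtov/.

[ɡeðeðuˈluɡtov]

/ɡ/ (word-initial) is in the target of rule 3 but the environment (between two vowels) is not met → [ɡ].
/d/ (between /e/ and /e/) occurs between two vowels → [ð] by rule 3.
/d/ meets the environment for rule 3 (between two vowels) → [ð].
/ɡ/ (between /u/ and /t/) is in the target of rule 3 but the environment (between two vowels) is not met → [ɡ].
/t/ (between /ɡ/ and /o/): rule 2 targets it, but not immediately before a stressed vowel → unchanged [t].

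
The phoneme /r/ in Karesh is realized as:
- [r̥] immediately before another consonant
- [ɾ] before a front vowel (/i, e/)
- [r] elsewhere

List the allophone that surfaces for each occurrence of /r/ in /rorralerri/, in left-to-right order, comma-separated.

Occurrence 1 (position 1): no conditioning environment matches → elsewhere allophone [r].
Occurrence 2 (position 3): immediately before another consonant → [r̥].
Occurrence 3 (position 4): no conditioning environment matches → elsewhere allophone [r].
Occurrence 4 (position 8): immediately before another consonant → [r̥].
Occurrence 5 (position 9): before a front vowel (/i, e/) → [ɾ].

[r], [r̥], [r], [r̥], [ɾ]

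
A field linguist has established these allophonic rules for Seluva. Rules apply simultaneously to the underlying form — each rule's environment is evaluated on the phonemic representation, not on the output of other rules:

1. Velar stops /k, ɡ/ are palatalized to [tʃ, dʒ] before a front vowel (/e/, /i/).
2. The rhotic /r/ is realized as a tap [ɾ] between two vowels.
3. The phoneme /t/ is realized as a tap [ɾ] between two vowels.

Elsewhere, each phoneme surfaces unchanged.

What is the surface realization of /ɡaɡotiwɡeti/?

/ɡ/ (word-initial): rule 1 targets it, but not before a front vowel → unchanged [ɡ].
/ɡ/ (between /a/ and /o/) is in the target of rule 1 but the environment (before a front vowel) is not met → [ɡ].
/t/ — between /o/ and /i/, between two vowels — surfaces as [ɾ] (rule 3).
/ɡ/ (between /w/ and /e/) occurs before a front vowel → [dʒ] by rule 1.
/t/ (between /e/ and /i/): between two vowels, so rule 3 applies → [ɾ].

[ɡaɡoɾiwdʒeɾi]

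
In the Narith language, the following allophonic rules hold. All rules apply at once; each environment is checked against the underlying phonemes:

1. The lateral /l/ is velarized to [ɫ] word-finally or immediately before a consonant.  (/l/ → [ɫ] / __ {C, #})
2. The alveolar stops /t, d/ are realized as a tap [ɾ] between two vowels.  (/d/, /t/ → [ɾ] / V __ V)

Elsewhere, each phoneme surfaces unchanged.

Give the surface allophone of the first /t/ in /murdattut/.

/t/ — between /a/ and /t/; rule 2 does not apply here → [t].

[t]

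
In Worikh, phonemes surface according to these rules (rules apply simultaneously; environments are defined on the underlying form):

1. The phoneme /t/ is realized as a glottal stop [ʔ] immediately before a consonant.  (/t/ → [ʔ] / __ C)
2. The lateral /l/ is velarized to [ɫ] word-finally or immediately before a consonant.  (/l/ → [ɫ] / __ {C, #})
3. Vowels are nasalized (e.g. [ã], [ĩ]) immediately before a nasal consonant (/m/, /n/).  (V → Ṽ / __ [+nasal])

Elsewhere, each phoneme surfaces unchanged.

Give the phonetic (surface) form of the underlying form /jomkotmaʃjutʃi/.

[jõmkoʔmaʃjuʔʃi]

/j/ — not in any rule's target class → [j].
/o/ — between /j/ and /m/, before a nasal consonant — surfaces as [õ] (rule 3).
/m/ stays [m].
/k/ (between /m/ and /o/) is unaffected → [k].
/o/ (between /k/ and /t/): rule 3 targets it, but not before a nasal consonant → unchanged [o].
/t/ — between /o/ and /m/, immediately before a consonant — surfaces as [ʔ] (rule 1).
/m/ — not in any rule's target class → [m].
/a/ (between /m/ and /ʃ/) fails the environment for rule 3, so it stays [a].
/ʃ/ — not in any rule's target class → [ʃ].
/j/ (between /ʃ/ and /u/): no rule targets it → [j].
/u/ (between /j/ and /t/) is in the target of rule 3 but the environment (before a nasal consonant) is not met → [u].
/t/ meets the environment for rule 1 (immediately before a consonant) → [ʔ].
/ʃ/ — not in any rule's target class → [ʃ].
/i/ (word-final) fails the environment for rule 3, so it stays [i].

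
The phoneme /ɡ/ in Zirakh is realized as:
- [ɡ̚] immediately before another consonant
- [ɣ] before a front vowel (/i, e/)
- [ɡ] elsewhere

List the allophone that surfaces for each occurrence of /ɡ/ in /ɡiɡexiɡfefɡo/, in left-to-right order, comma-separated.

[ɣ], [ɣ], [ɡ̚], [ɡ]

Occurrence 1 (position 1): before a front vowel (/i, e/) → [ɣ].
Occurrence 2 (position 3): before a front vowel (/i, e/) → [ɣ].
Occurrence 3 (position 7): immediately before another consonant → [ɡ̚].
Occurrence 4 (position 11): no conditioning environment matches → elsewhere allophone [ɡ].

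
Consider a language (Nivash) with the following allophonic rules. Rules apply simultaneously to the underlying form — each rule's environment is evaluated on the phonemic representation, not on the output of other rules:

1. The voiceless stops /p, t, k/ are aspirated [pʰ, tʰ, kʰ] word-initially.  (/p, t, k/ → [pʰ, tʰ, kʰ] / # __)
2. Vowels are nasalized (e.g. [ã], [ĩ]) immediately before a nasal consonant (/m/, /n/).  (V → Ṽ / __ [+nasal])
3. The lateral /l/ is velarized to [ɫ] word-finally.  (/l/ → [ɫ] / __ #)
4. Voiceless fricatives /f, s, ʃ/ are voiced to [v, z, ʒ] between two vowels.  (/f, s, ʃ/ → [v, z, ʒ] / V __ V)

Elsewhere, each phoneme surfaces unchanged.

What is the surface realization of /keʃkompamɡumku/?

[kʰeʃkõmpãmɡũmku]

/k/ — word-initial, word-initially — surfaces as [kʰ] (rule 1).
/e/ (between /k/ and /ʃ/) fails the environment for rule 2, so it stays [e].
/ʃ/ — between /e/ and /k/; rule 4 does not apply here → [ʃ].
/k/ — between /ʃ/ and /o/; rule 1 does not apply here → [k].
/o/ (between /k/ and /m/): before a nasal consonant, so rule 2 applies → [õ].
/m/ — not in any rule's target class → [m].
/p/ (between /m/ and /a/) is in the target of rule 1 but the environment (word-initially) is not met → [p].
Rule 2 applies to /a/ (between /p/ and /m/: before a nasal consonant) → [ã].
/m/ stays [m].
/ɡ/ — not in any rule's target class → [ɡ].
Rule 2 applies to /u/ (between /ɡ/ and /m/: before a nasal consonant) → [ũ].
/m/ stays [m].
/k/ (between /m/ and /u/) is in the target of rule 1 but the environment (word-initially) is not met → [k].
/u/ (word-final): rule 2 targets it, but not before a nasal consonant → unchanged [u].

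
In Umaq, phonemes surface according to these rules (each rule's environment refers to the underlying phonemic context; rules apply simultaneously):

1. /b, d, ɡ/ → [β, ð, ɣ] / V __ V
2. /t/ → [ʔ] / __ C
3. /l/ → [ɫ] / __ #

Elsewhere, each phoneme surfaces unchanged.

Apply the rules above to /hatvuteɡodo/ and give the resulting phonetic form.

/h/ — not in any rule's target class → [h].
/a/ stays [a].
Rule 2 applies to /t/ (between /a/ and /v/: immediately before a consonant) → [ʔ].
/v/ (between /t/ and /u/): no rule targets it → [v].
/u/ stays [u].
/t/ (between /u/ and /e/) fails the environment for rule 2, so it stays [t].
/e/ — not in any rule's target class → [e].
/ɡ/ (between /e/ and /o/) occurs between two vowels → [ɣ] by rule 1.
/o/ stays [o].
/d/ (between /o/ and /o/) occurs between two vowels → [ð] by rule 1.
/o/ (word-final) is unaffected → [o].

[haʔvuteɣoðo]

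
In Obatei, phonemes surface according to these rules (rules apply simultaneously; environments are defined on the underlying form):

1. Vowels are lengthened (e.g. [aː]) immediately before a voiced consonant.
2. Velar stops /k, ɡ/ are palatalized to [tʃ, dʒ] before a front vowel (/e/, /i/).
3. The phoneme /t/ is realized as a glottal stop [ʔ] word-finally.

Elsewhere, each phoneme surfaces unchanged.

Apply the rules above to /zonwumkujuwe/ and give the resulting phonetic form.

/o/ (between /z/ and /n/): before a voiced consonant, so rule 1 applies → [oː].
/u/ (between /w/ and /m/): before a voiced consonant, so rule 1 applies → [uː].
/k/ (between /m/ and /u/): rule 2 targets it, but not before a front vowel → unchanged [k].
Rule 1 applies to /u/ (between /k/ and /j/: before a voiced consonant) → [uː].
/u/ — between /j/ and /w/, before a voiced consonant — surfaces as [uː] (rule 1).
/e/ (word-final) fails the environment for rule 1, so it stays [e].

[zoːnwuːmkuːjuːwe]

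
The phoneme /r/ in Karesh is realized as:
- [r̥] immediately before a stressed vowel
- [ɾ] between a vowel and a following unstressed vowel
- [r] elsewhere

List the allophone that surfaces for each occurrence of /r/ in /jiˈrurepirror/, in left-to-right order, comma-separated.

[r̥], [ɾ], [r], [r], [r]

Occurrence 1 (position 3): immediately before a stressed vowel → [r̥].
Occurrence 2 (position 5): between a vowel and a following unstressed vowel → [ɾ].
Occurrence 3 (position 9): no conditioning environment matches → elsewhere allophone [r].
Occurrence 4 (position 10): no conditioning environment matches → elsewhere allophone [r].
Occurrence 5 (position 12): no conditioning environment matches → elsewhere allophone [r].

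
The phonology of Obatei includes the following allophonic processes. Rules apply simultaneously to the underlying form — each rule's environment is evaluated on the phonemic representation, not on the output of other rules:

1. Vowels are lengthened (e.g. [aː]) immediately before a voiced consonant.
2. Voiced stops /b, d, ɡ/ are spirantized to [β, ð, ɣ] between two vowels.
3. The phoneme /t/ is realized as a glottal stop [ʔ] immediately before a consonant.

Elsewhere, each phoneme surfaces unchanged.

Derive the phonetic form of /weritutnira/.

[weːrituʔniːra]

/w/ (word-initial) is unaffected → [w].
/e/ (between /w/ and /r/) occurs before a voiced consonant → [eː] by rule 1.
/r/ — not in any rule's target class → [r].
/i/ (between /r/ and /t/) is in the target of rule 1 but the environment (before a voiced consonant) is not met → [i].
/t/ (between /i/ and /u/) is in the target of rule 3 but the environment (immediately before a consonant) is not met → [t].
/u/ — between /t/ and /t/; rule 1 does not apply here → [u].
Rule 3 applies to /t/ (between /u/ and /n/: immediately before a consonant) → [ʔ].
/n/ (between /t/ and /i/): no rule targets it → [n].
/i/ — between /n/ and /r/, before a voiced consonant — surfaces as [iː] (rule 1).
/r/ — not in any rule's target class → [r].
/a/ (word-final): rule 1 targets it, but not before a voiced consonant → unchanged [a].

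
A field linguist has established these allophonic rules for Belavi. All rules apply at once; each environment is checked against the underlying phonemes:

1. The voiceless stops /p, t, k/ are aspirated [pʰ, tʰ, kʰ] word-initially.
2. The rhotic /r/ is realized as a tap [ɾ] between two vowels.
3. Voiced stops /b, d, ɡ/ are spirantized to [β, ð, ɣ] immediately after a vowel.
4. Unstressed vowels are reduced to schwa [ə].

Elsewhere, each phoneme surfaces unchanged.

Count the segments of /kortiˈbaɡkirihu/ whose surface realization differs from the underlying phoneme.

Segments that undergo a rule: /k/ → [kʰ] (rule 1); /o/ → [ə] (rule 4); /i/ → [ə] (rule 4); /b/ → [β] (rule 3); /ɡ/ → [ɣ] (rule 3); /i/ → [ə] (rule 4); /r/ → [ɾ] (rule 2); /i/ → [ə] (rule 4); /u/ → [ə] (rule 4).
All other segments surface unchanged.

9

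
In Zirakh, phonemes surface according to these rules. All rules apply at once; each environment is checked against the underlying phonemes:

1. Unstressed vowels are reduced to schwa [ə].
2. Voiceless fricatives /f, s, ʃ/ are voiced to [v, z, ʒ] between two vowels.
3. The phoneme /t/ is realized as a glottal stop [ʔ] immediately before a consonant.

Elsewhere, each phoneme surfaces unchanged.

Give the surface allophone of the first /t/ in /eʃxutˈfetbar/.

/t/ meets the environment for rule 3 (immediately before a consonant) → [ʔ].

[ʔ]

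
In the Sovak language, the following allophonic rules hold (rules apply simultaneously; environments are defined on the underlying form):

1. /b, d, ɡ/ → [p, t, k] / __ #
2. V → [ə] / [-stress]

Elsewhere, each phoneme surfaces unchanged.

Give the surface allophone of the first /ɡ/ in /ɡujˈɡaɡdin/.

[ɡ]

/ɡ/ — word-initial; rule 1 does not apply here → [ɡ].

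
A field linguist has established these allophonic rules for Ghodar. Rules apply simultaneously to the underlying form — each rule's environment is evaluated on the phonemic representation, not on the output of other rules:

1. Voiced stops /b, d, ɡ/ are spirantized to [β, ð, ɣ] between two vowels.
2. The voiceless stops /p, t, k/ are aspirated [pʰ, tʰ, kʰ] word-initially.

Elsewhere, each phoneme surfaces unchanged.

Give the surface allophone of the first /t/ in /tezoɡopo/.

Rule 2 applies to /t/ (word-initial: word-initially) → [tʰ].

[tʰ]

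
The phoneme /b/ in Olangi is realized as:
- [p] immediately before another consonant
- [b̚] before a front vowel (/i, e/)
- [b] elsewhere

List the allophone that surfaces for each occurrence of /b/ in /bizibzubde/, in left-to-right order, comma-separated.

[b̚], [p], [p]

Occurrence 1 (position 1): before a front vowel (/i, e/) → [b̚].
Occurrence 2 (position 5): immediately before another consonant → [p].
Occurrence 3 (position 8): immediately before another consonant → [p].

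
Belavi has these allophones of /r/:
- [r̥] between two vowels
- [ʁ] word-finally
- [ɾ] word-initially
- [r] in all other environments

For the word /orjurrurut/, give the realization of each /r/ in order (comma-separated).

Occurrence 1 (position 2): no conditioning environment matches → elsewhere allophone [r].
Occurrence 2 (position 5): no conditioning environment matches → elsewhere allophone [r].
Occurrence 3 (position 6): no conditioning environment matches → elsewhere allophone [r].
Occurrence 4 (position 8): between two vowels → [r̥].

[r], [r], [r], [r̥]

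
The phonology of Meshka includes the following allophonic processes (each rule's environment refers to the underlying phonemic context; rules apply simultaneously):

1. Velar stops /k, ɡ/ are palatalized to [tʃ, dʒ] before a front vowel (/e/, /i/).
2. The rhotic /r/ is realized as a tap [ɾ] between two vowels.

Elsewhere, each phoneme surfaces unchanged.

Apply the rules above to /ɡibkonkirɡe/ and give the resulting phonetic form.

[dʒibkontʃirdʒe]

Rule 1 applies to /ɡ/ (word-initial: before a front vowel) → [dʒ].
/k/ (between /b/ and /o/): rule 1 targets it, but not before a front vowel → unchanged [k].
/k/ meets the environment for rule 1 (before a front vowel) → [tʃ].
/r/ (between /i/ and /ɡ/) is in the target of rule 2 but the environment (between two vowels) is not met → [r].
Rule 1 applies to /ɡ/ (between /r/ and /e/: before a front vowel) → [dʒ].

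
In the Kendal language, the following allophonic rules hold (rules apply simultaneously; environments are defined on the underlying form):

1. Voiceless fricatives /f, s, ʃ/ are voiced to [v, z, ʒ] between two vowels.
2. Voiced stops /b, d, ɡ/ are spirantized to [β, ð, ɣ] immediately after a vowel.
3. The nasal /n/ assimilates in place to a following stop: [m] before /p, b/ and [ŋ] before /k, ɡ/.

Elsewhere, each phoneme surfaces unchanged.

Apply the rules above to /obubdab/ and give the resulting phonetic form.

[oβuβdaβ]

/b/ (between /o/ and /u/): immediately after a vowel, so rule 2 applies → [β].
/b/ meets the environment for rule 2 (immediately after a vowel) → [β].
/d/ — between /b/ and /a/; rule 2 does not apply here → [d].
Rule 2 applies to /b/ (word-final: immediately after a vowel) → [β].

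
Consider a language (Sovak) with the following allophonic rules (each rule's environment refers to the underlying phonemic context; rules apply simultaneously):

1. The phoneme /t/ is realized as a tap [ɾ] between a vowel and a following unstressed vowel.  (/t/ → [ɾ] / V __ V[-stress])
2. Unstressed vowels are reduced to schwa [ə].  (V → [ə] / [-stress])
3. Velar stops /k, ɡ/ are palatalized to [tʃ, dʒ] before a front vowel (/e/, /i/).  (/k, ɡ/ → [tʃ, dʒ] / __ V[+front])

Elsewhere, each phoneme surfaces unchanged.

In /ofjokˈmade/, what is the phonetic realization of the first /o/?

/o/ (word-initial) occurs in an unstressed syllable → [ə] by rule 2.

[ə]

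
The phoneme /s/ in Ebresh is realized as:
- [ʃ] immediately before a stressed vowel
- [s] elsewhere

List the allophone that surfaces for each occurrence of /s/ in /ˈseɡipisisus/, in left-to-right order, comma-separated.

[ʃ], [s], [s], [s]

Occurrence 1 (position 1): immediately before a stressed vowel → [ʃ].
Occurrence 2 (position 7): no conditioning environment matches → elsewhere allophone [s].
Occurrence 3 (position 9): no conditioning environment matches → elsewhere allophone [s].
Occurrence 4 (position 11): no conditioning environment matches → elsewhere allophone [s].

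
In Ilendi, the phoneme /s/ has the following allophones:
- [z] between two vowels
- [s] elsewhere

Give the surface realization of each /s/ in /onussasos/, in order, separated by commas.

Occurrence 1 (position 4): no conditioning environment matches → elsewhere allophone [s].
Occurrence 2 (position 5): no conditioning environment matches → elsewhere allophone [s].
Occurrence 3 (position 7): between two vowels → [z].
Occurrence 4 (position 9): no conditioning environment matches → elsewhere allophone [s].

[s], [s], [z], [s]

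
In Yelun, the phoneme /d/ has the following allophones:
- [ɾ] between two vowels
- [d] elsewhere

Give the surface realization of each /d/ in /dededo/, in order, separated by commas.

[d], [ɾ], [ɾ]

Occurrence 1 (position 1): no conditioning environment matches → elsewhere allophone [d].
Occurrence 2 (position 3): between two vowels → [ɾ].
Occurrence 3 (position 5): between two vowels → [ɾ].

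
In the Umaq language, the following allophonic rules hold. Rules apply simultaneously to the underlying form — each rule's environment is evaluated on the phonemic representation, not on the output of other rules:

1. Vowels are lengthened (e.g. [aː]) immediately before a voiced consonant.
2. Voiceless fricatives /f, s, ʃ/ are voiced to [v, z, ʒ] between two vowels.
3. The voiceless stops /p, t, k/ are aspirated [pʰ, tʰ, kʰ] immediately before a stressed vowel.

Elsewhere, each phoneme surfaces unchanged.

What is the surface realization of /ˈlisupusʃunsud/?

/l/ (word-initial): no rule targets it → [l].
/i/ — between /l/ and /s/; rule 1 does not apply here → [i].
/s/ — between /i/ and /u/, between two vowels — surfaces as [z] (rule 2).
/u/ (between /s/ and /p/): rule 1 targets it, but not before a voiced consonant → unchanged [u].
/p/ (between /u/ and /u/) fails the environment for rule 3, so it stays [p].
/u/ (between /p/ and /s/) is in the target of rule 1 but the environment (before a voiced consonant) is not met → [u].
/s/ (between /u/ and /ʃ/) is in the target of rule 2 but the environment (between two vowels) is not met → [s].
/ʃ/ (between /s/ and /u/) fails the environment for rule 2, so it stays [ʃ].
Rule 1 applies to /u/ (between /ʃ/ and /n/: before a voiced consonant) → [uː].
/n/ (between /u/ and /s/): no rule targets it → [n].
/s/ (between /n/ and /u/): rule 2 targets it, but not between two vowels → unchanged [s].
Rule 1 applies to /u/ (between /s/ and /d/: before a voiced consonant) → [uː].
/d/ — not in any rule's target class → [d].

[ˈlizupusʃuːnsuːd]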